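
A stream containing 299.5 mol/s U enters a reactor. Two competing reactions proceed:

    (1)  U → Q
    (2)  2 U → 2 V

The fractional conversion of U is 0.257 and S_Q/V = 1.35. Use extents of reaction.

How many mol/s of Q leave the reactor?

Conversion of U: U consumed = 0.257 × 299.5 = 76.97 mol/s = 1ξ₁ + 2ξ₂.
Selectivity: 1ξ₁ / (2ξ₂) = 1.35 → ξ₁ = 2.7 ξ₂.
Substitute: (1·2.7 + 2) ξ₂ = 76.97 → ξ₂ = 16.38 mol/s, ξ₁ = 44.22 mol/s.
Outlet amounts (n = n₀ + Σ ν·ξ):
  U: 299.5 − 1(44.22) − 2(16.38) = 222.5
  Q: 0 + 1(44.22) = 44.22
  V: 0 + 2(16.38) = 32.75

44.2 mol/s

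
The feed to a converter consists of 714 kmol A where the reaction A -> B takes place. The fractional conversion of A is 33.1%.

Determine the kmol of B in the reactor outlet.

236 kmol

A reacted = 0.331 × 714 = 236.3 kmol; ν_A = −1, so ξ = 236.3/1 = 236.3 kmol.
Outlet amounts (n = n₀ + ν ξ):
  A: 714 − 1(236.3) = 477.7
  B: 0 + 1(236.3) = 236.3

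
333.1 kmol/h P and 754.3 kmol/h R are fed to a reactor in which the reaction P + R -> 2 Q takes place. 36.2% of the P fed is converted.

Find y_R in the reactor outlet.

P reacted = 0.362 × 333.1 = 120.6 kmol/h; ν_P = −1, so ξ = 120.6/1 = 120.6 kmol/h.
Outlet amounts (n = n₀ + ν ξ):
  P: 333.1 − 1(120.6) = 212.5
  R: 754.3 − 1(120.6) = 633.7
  Q: 0 + 2(120.6) = 241.2
Total out = 1087 kmol/h; y_R = 633.7 / 1087 = 0.5828.

0.583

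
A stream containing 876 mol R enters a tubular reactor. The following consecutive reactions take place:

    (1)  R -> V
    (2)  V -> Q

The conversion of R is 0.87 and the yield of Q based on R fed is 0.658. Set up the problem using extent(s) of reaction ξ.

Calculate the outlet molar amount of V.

Conversion of R: R consumed = 1ξ₁ = 0.87 × 876 → ξ₁ = 762.1 mol.
Yield of Q: 1ξ₂ / 876 = 0.658 → ξ₂ = 576.4 mol.
Outlet amounts (n = n₀ + Σ ν·ξ):
  R: 876 − 1(762.1) = 113.9
  V: 0 + 1(762.1) − 1(576.4) = 185.7
  Q: 0 + 1(576.4) = 576.4

186 mol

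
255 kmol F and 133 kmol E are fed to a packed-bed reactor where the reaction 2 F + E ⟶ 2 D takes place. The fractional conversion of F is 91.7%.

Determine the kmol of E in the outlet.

F reacted = 0.917 × 255 = 233.8 kmol; ν_F = −2, so ξ = 233.8/2 = 116.9 kmol.
Outlet amounts (n = n₀ + ν ξ):
  F: 255 − 2(116.9) = 21.16
  E: 133 − 1(116.9) = 16.08
  D: 0 + 2(116.9) = 233.8

16.1 kmol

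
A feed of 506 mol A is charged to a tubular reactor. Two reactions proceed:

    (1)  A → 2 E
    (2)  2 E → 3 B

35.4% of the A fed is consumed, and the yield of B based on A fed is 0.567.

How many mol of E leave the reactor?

Conversion of A: A consumed = 1ξ₁ = 0.354 × 506 → ξ₁ = 179.1 mol.
Yield of B: 3ξ₂ / 506 = 0.567 → ξ₂ = 95.63 mol.
Outlet amounts (n = n₀ + Σ ν·ξ):
  A: 506 − 1(179.1) = 326.9
  E: 0 + 2(179.1) − 2(95.63) = 167
  B: 0 + 3(95.63) = 286.9

167 mol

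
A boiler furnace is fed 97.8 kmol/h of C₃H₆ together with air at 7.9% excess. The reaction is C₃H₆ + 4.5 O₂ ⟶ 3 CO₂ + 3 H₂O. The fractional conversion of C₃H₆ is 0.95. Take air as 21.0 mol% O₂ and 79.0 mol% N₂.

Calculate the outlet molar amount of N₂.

1790 kmol/h

Stoichiometric O₂ = 4.5 × 97.8 = 440.1 kmol/h; O₂ fed = 440.1 × 1.079 = 474.9 kmol/h.
N₂ fed = 474.9 × 79/21 = 1786 kmol/h.
Fuel reacted = 0.95 × 97.8 → ξ = 92.91 kmol/h.
Outlet (n = n₀ + ν ξ):
  C₃H₆: 97.8 − 1(92.91) = 4.89
  O₂: 474.9 − 4.5(92.91) = 56.77
  N₂: 1786 (inert)
  CO₂: 0 + 3(92.91) = 278.7
  H₂O: 0 + 3(92.91) = 278.7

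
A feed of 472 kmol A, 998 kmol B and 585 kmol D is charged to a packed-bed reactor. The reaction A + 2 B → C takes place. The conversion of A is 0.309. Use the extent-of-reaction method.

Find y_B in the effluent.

0.401

A reacted = 0.309 × 472 = 145.8 kmol; ν_A = −1, so ξ = 145.8/1 = 145.8 kmol.
Outlet amounts (n = n₀ + ν ξ):
  A: 472 − 1(145.8) = 326.2
  B: 998 − 2(145.8) = 706.3
  C: 0 + 1(145.8) = 145.8
  D: 585 (inert)
Total out = 1763 kmol; y_B = 706.3 / 1763 = 0.4006.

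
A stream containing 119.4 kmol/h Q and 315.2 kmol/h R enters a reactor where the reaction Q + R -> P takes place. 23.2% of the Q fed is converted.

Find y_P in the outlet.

Q reacted = 0.232 × 119.4 = 27.7 kmol/h; ν_Q = −1, so ξ = 27.7/1 = 27.7 kmol/h.
Outlet amounts (n = n₀ + ν ξ):
  Q: 119.4 − 1(27.7) = 91.7
  R: 315.2 − 1(27.7) = 287.5
  P: 0 + 1(27.7) = 27.7
Total out = 406.9 kmol/h; y_P = 27.7 / 406.9 = 0.06808.

0.0681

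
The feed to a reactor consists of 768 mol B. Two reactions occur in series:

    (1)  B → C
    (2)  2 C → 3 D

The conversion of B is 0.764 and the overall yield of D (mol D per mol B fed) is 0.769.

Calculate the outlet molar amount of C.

Conversion of B: B consumed = 1ξ₁ = 0.764 × 768 → ξ₁ = 586.8 mol.
Yield of D: 3ξ₂ / 768 = 0.769 → ξ₂ = 196.9 mol.
Outlet amounts (n = n₀ + Σ ν·ξ):
  B: 768 − 1(586.8) = 181.2
  C: 0 + 1(586.8) − 2(196.9) = 193
  D: 0 + 3(196.9) = 590.6

193 mol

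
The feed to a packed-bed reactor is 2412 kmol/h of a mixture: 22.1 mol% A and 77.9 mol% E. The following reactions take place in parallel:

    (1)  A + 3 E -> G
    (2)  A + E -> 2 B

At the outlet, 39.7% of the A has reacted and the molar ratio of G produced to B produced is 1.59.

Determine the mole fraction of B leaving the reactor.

0.0525

Conversion of A: A consumed = 0.397 × 533.1 = 211.6 kmol/h = 1ξ₁ + 1ξ₂.
Selectivity: 1ξ₁ / (2ξ₂) = 1.59 → ξ₁ = 3.18 ξ₂.
Substitute: (1·3.18 + 1) ξ₂ = 211.6 → ξ₂ = 50.63 kmol/h, ξ₁ = 161 kmol/h.
Outlet amounts (n = n₀ + Σ ν·ξ):
  A: 533.1 − 1(161) − 1(50.63) = 321.4
  E: 1879 − 3(161) − 1(50.63) = 1345
  G: 0 + 1(161) = 161
  B: 0 + 2(50.63) = 101.3
Total out = 1929 kmol/h; y_B = 101.3 / 1929 = 0.05249.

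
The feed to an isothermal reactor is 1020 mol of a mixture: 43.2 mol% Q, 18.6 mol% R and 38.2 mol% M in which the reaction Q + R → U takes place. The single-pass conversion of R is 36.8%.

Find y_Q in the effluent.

0.39

R reacted = 0.368 × 189.7 = 69.82 mol; ν_R = −1, so ξ = 69.82/1 = 69.82 mol.
Outlet amounts (n = n₀ + ν ξ):
  Q: 440.6 − 1(69.82) = 370.8
  R: 189.7 − 1(69.82) = 119.9
  U: 0 + 1(69.82) = 69.82
  M: 389.6 (inert)
Total out = 950.2 mol; y_Q = 370.8 / 950.2 = 0.3903.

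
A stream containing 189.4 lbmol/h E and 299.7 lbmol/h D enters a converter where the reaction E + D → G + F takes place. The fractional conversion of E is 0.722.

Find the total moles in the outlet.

E reacted = 0.722 × 189.4 = 136.7 lbmol/h; ν_E = −1, so ξ = 136.7/1 = 136.7 lbmol/h.
Outlet amounts (n = n₀ + ν ξ):
  E: 189.4 − 1(136.7) = 52.65
  D: 299.7 − 1(136.7) = 163
  G: 0 + 1(136.7) = 136.7
  F: 0 + 1(136.7) = 136.7
Total out = 52.65 + 163 + 136.7 + 136.7 = 489.1 lbmol/h.

489 lbmol/h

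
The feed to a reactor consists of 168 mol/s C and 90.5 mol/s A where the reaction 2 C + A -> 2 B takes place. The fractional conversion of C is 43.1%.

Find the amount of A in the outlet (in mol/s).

54.3 mol/s

C reacted = 0.431 × 168 = 72.41 mol/s; ν_C = −2, so ξ = 72.41/2 = 36.2 mol/s.
Outlet amounts (n = n₀ + ν ξ):
  C: 168 − 2(36.2) = 95.59
  A: 90.5 − 1(36.2) = 54.3
  B: 0 + 2(36.2) = 72.41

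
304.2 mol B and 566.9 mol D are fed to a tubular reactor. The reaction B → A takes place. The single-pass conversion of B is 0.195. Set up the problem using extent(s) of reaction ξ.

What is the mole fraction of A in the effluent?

0.0681

B reacted = 0.195 × 304.2 = 59.32 mol; ν_B = −1, so ξ = 59.32/1 = 59.32 mol.
Outlet amounts (n = n₀ + ν ξ):
  B: 304.2 − 1(59.32) = 244.9
  A: 0 + 1(59.32) = 59.32
  D: 566.9 (inert)
Total out = 871.1 mol; y_A = 59.32 / 871.1 = 0.0681.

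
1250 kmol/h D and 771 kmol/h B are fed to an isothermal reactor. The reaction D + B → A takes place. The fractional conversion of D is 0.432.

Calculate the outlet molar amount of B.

D reacted = 0.432 × 1250 = 540 kmol/h; ν_D = −1, so ξ = 540/1 = 540 kmol/h.
Outlet amounts (n = n₀ + ν ξ):
  D: 1250 − 1(540) = 710
  B: 771 − 1(540) = 231
  A: 0 + 1(540) = 540

231 kmol/h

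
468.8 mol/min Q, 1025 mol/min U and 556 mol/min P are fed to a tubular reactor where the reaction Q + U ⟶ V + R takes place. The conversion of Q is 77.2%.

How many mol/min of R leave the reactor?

Q reacted = 0.772 × 468.8 = 361.9 mol/min; ν_Q = −1, so ξ = 361.9/1 = 361.9 mol/min.
Outlet amounts (n = n₀ + ν ξ):
  Q: 468.8 − 1(361.9) = 106.9
  U: 1025 − 1(361.9) = 663.1
  V: 0 + 1(361.9) = 361.9
  R: 0 + 1(361.9) = 361.9
  P: 556 (inert)

362 mol/min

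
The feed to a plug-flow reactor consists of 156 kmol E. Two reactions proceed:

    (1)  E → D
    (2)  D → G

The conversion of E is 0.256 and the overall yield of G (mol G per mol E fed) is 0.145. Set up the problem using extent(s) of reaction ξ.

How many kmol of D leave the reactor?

Conversion of E: E consumed = 1ξ₁ = 0.256 × 156 → ξ₁ = 39.94 kmol.
Yield of G: 1ξ₂ / 156 = 0.145 → ξ₂ = 22.62 kmol.
Outlet amounts (n = n₀ + Σ ν·ξ):
  E: 156 − 1(39.94) = 116.1
  D: 0 + 1(39.94) − 1(22.62) = 17.32
  G: 0 + 1(22.62) = 22.62

17.3 kmol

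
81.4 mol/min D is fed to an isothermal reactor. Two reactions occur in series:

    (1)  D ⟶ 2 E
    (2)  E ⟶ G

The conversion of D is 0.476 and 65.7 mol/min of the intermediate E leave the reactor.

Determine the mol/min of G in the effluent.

Conversion of D: D consumed = 1ξ₁ = 0.476 × 81.4 → ξ₁ = 38.75 mol/min.
E balance: n_E = 0 + 2ξ₁ − 1ξ₂ = 65.7 → ξ₂ = (2·38.75 − 65.7)/1 = 11.79 mol/min.
Outlet amounts (n = n₀ + Σ ν·ξ):
  D: 81.4 − 1(38.75) = 42.65
  E: 0 + 2(38.75) − 1(11.79) = 65.7
  G: 0 + 1(11.79) = 11.79

11.8 mol/min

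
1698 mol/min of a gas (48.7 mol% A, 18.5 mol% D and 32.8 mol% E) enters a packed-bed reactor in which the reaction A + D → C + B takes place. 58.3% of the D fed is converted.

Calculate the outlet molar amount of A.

D reacted = 0.583 × 314.1 = 183.1 mol/min; ν_D = −1, so ξ = 183.1/1 = 183.1 mol/min.
Outlet amounts (n = n₀ + ν ξ):
  A: 826.9 − 1(183.1) = 643.8
  D: 314.1 − 1(183.1) = 131
  C: 0 + 1(183.1) = 183.1
  B: 0 + 1(183.1) = 183.1
  E: 556.9 (inert)

644 mol/min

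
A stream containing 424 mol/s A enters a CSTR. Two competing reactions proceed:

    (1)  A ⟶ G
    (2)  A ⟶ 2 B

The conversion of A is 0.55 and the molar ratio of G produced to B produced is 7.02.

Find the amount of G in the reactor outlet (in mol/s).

Conversion of A: A consumed = 0.55 × 424 = 233.2 mol/s = 1ξ₁ + 1ξ₂.
Selectivity: 1ξ₁ / (2ξ₂) = 7.02 → ξ₁ = 14.04 ξ₂.
Substitute: (1·14.04 + 1) ξ₂ = 233.2 → ξ₂ = 15.51 mol/s, ξ₁ = 217.7 mol/s.
Outlet amounts (n = n₀ + Σ ν·ξ):
  A: 424 − 1(217.7) − 1(15.51) = 190.8
  G: 0 + 1(217.7) = 217.7
  B: 0 + 2(15.51) = 31.01

218 mol/s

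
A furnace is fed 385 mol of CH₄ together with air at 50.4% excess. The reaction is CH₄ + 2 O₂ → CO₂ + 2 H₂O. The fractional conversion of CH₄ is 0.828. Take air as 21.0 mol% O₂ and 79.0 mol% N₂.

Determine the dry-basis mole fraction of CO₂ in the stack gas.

0.0606

Stoichiometric O₂ = 2 × 385 = 770 mol; O₂ fed = 770 × 1.504 = 1158 mol.
N₂ fed = 1158 × 79/21 = 4357 mol.
Fuel reacted = 0.828 × 385 → ξ = 318.8 mol.
Outlet (n = n₀ + ν ξ):
  CH₄: 385 − 1(318.8) = 66.22
  O₂: 1158 − 2(318.8) = 520.5
  N₂: 4357 (inert)
  CO₂: 0 + 1(318.8) = 318.8
  H₂O: 0 + 2(318.8) = 637.6
Dry total = 5262 mol; y_CO₂ (dry) = 318.8 / 5262 = 0.06058.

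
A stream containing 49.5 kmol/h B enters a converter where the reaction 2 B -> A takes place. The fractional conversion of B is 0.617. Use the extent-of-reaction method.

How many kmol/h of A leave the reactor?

15.3 kmol/h

B reacted = 0.617 × 49.5 = 30.54 kmol/h; ν_B = −2, so ξ = 30.54/2 = 15.27 kmol/h.
Outlet amounts (n = n₀ + ν ξ):
  B: 49.5 − 2(15.27) = 18.96
  A: 0 + 1(15.27) = 15.27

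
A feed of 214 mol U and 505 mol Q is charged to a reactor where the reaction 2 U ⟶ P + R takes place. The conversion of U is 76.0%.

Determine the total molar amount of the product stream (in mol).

U reacted = 0.76 × 214 = 162.6 mol; ν_U = −2, so ξ = 162.6/2 = 81.32 mol.
Outlet amounts (n = n₀ + ν ξ):
  U: 214 − 2(81.32) = 51.36
  P: 0 + 1(81.32) = 81.32
  R: 0 + 1(81.32) = 81.32
  Q: 505 (inert)
Total out = 51.36 + 81.32 + 81.32 + 505 = 719 mol.

719 mol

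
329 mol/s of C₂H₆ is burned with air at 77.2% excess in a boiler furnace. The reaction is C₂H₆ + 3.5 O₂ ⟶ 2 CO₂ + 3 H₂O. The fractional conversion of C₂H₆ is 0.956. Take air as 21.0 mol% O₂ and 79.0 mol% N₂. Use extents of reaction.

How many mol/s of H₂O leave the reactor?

944 mol/s

Stoichiometric O₂ = 3.5 × 329 = 1152 mol/s; O₂ fed = 1152 × 1.772 = 2040 mol/s.
N₂ fed = 2040 × 79/21 = 7676 mol/s.
Fuel reacted = 0.956 × 329 → ξ = 314.5 mol/s.
Outlet (n = n₀ + ν ξ):
  C₂H₆: 329 − 1(314.5) = 14.48
  O₂: 2040 − 3.5(314.5) = 939.6
  N₂: 7676 (inert)
  CO₂: 0 + 2(314.5) = 629
  H₂O: 0 + 3(314.5) = 943.6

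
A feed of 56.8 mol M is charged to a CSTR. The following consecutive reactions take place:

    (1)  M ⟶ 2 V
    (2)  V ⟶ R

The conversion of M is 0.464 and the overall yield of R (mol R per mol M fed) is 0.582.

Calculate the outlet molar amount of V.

19.7 mol

Conversion of M: M consumed = 1ξ₁ = 0.464 × 56.8 → ξ₁ = 26.36 mol.
Yield of R: 1ξ₂ / 56.8 = 0.582 → ξ₂ = 33.06 mol.
Outlet amounts (n = n₀ + Σ ν·ξ):
  M: 56.8 − 1(26.36) = 30.44
  V: 0 + 2(26.36) − 1(33.06) = 19.65
  R: 0 + 1(33.06) = 33.06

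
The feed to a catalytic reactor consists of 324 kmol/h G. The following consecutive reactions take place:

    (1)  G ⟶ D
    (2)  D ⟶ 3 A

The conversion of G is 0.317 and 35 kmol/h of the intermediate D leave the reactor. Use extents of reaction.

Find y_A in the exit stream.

Conversion of G: G consumed = 1ξ₁ = 0.317 × 324 → ξ₁ = 102.7 kmol/h.
D balance: n_D = 0 + 1ξ₁ − 1ξ₂ = 35 → ξ₂ = (1·102.7 − 35)/1 = 67.71 kmol/h.
Outlet amounts (n = n₀ + Σ ν·ξ):
  G: 324 − 1(102.7) = 221.3
  D: 0 + 1(102.7) − 1(67.71) = 35
  A: 0 + 3(67.71) = 203.1
Total out = 459.4 kmol/h; y_A = 203.1 / 459.4 = 0.4421.

0.442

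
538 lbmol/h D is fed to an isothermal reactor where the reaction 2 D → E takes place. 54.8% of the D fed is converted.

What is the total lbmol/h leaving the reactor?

391 lbmol/h

D reacted = 0.548 × 538 = 294.8 lbmol/h; ν_D = −2, so ξ = 294.8/2 = 147.4 lbmol/h.
Outlet amounts (n = n₀ + ν ξ):
  D: 538 − 2(147.4) = 243.2
  E: 0 + 1(147.4) = 147.4
Total out = 243.2 + 147.4 = 390.6 lbmol/h.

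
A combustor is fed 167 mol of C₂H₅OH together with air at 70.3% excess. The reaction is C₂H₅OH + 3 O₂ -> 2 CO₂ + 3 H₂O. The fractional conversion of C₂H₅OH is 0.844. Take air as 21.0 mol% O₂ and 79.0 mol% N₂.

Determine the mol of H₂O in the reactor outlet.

423 mol

Stoichiometric O₂ = 3 × 167 = 501 mol; O₂ fed = 501 × 1.703 = 853.2 mol.
N₂ fed = 853.2 × 79/21 = 3210 mol.
Fuel reacted = 0.844 × 167 → ξ = 140.9 mol.
Outlet (n = n₀ + ν ξ):
  C₂H₅OH: 167 − 1(140.9) = 26.05
  O₂: 853.2 − 3(140.9) = 430.4
  N₂: 3210 (inert)
  CO₂: 0 + 2(140.9) = 281.9
  H₂O: 0 + 3(140.9) = 422.8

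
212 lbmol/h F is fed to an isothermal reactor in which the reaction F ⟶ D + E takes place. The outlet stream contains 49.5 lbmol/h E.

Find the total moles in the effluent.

262 lbmol/h

For E: n = n₀ + 1ξ → 49.5 = 0 + 1ξ, giving ξ = 49.5 lbmol/h.
Outlet amounts (n = n₀ + ν ξ):
  F: 212 − 1(49.5) = 162.5
  D: 0 + 1(49.5) = 49.5
  E: 0 + 1(49.5) = 49.5
Total out = 162.5 + 49.5 + 49.5 = 261.5 lbmol/h.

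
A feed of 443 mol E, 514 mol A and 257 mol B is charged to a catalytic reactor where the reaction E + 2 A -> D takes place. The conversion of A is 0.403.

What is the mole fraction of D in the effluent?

0.103

A reacted = 0.403 × 514 = 207.1 mol; ν_A = −2, so ξ = 207.1/2 = 103.6 mol.
Outlet amounts (n = n₀ + ν ξ):
  E: 443 − 1(103.6) = 339.4
  A: 514 − 2(103.6) = 306.9
  D: 0 + 1(103.6) = 103.6
  B: 257 (inert)
Total out = 1007 mol; y_D = 103.6 / 1007 = 0.1029.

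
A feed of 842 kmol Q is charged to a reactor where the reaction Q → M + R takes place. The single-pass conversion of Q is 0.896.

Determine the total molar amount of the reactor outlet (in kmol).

Q reacted = 0.896 × 842 = 754.4 kmol; ν_Q = −1, so ξ = 754.4/1 = 754.4 kmol.
Outlet amounts (n = n₀ + ν ξ):
  Q: 842 − 1(754.4) = 87.57
  M: 0 + 1(754.4) = 754.4
  R: 0 + 1(754.4) = 754.4
Total out = 87.57 + 754.4 + 754.4 = 1596 kmol.

1600 kmol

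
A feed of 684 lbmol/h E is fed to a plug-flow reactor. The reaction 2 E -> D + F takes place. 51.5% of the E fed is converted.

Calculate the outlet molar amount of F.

176 lbmol/h

E reacted = 0.515 × 684 = 352.3 lbmol/h; ν_E = −2, so ξ = 352.3/2 = 176.1 lbmol/h.
Outlet amounts (n = n₀ + ν ξ):
  E: 684 − 2(176.1) = 331.7
  D: 0 + 1(176.1) = 176.1
  F: 0 + 1(176.1) = 176.1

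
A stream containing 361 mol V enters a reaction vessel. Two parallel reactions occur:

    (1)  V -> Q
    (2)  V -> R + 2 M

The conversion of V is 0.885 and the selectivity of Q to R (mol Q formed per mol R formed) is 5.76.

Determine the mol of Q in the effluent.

272 mol

Conversion of V: V consumed = 0.885 × 361 = 319.5 mol = 1ξ₁ + 1ξ₂.
Selectivity: 1ξ₁ / (1ξ₂) = 5.76 → ξ₁ = 5.76 ξ₂.
Substitute: (1·5.76 + 1) ξ₂ = 319.5 → ξ₂ = 47.26 mol, ξ₁ = 272.2 mol.
Outlet amounts (n = n₀ + Σ ν·ξ):
  V: 361 − 1(272.2) − 1(47.26) = 41.51
  Q: 0 + 1(272.2) = 272.2
  R: 0 + 1(47.26) = 47.26
  M: 0 + 2(47.26) = 94.52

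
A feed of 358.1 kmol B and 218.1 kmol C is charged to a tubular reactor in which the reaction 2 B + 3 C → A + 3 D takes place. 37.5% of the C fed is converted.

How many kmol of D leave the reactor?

81.8 kmol

C reacted = 0.375 × 218.1 = 81.79 kmol; ν_C = −3, so ξ = 81.79/3 = 27.26 kmol.
Outlet amounts (n = n₀ + ν ξ):
  B: 358.1 − 2(27.26) = 303.6
  C: 218.1 − 3(27.26) = 136.3
  A: 0 + 1(27.26) = 27.26
  D: 0 + 3(27.26) = 81.79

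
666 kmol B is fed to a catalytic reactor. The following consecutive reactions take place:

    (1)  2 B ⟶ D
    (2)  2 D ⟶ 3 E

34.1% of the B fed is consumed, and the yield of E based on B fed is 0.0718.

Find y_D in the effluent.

0.144

Conversion of B: B consumed = 2ξ₁ = 0.341 × 666 → ξ₁ = 113.6 kmol.
Yield of E: 3ξ₂ / 666 = 0.0718 → ξ₂ = 15.94 kmol.
Outlet amounts (n = n₀ + Σ ν·ξ):
  B: 666 − 2(113.6) = 438.9
  D: 0 + 1(113.6) − 2(15.94) = 81.67
  E: 0 + 3(15.94) = 47.82
Total out = 568.4 kmol; y_D = 81.67 / 568.4 = 0.1437.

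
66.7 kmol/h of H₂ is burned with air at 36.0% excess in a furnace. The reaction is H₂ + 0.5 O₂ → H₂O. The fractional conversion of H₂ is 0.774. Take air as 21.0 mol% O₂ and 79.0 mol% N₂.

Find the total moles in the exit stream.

Stoichiometric O₂ = 0.5 × 66.7 = 33.35 kmol/h; O₂ fed = 33.35 × 1.360 = 45.36 kmol/h.
N₂ fed = 45.36 × 79/21 = 170.6 kmol/h.
Fuel reacted = 0.774 × 66.7 → ξ = 51.63 kmol/h.
Outlet (n = n₀ + ν ξ):
  H₂: 66.7 − 1(51.63) = 15.07
  O₂: 45.36 − 0.5(51.63) = 19.54
  N₂: 170.6 (inert)
  H₂O: 0 + 1(51.63) = 51.63
Total out = 15.07 + 19.54 + 170.6 + 51.63 = 256.9 kmol/h.

257 kmol/h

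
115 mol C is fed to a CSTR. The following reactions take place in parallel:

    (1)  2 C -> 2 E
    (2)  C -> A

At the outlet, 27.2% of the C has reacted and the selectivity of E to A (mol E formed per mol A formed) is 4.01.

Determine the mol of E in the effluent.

Conversion of C: C consumed = 0.272 × 115 = 31.28 mol = 2ξ₁ + 1ξ₂.
Selectivity: 2ξ₁ / (1ξ₂) = 4.01 → ξ₁ = 2.005 ξ₂.
Substitute: (2·2.005 + 1) ξ₂ = 31.28 → ξ₂ = 6.244 mol, ξ₁ = 12.52 mol.
Outlet amounts (n = n₀ + Σ ν·ξ):
  C: 115 − 2(12.52) − 1(6.244) = 83.72
  E: 0 + 2(12.52) = 25.04
  A: 0 + 1(6.244) = 6.244

25 mol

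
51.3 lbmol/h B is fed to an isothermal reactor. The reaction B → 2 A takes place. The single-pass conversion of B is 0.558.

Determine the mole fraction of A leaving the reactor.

B reacted = 0.558 × 51.3 = 28.63 lbmol/h; ν_B = −1, so ξ = 28.63/1 = 28.63 lbmol/h.
Outlet amounts (n = n₀ + ν ξ):
  B: 51.3 − 1(28.63) = 22.67
  A: 0 + 2(28.63) = 57.25
Total out = 79.93 lbmol/h; y_A = 57.25 / 79.93 = 0.7163.

0.716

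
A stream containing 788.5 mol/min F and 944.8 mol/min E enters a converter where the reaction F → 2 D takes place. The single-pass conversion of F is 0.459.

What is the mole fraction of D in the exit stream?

0.345

F reacted = 0.459 × 788.5 = 361.9 mol/min; ν_F = −1, so ξ = 361.9/1 = 361.9 mol/min.
Outlet amounts (n = n₀ + ν ξ):
  F: 788.5 − 1(361.9) = 426.6
  D: 0 + 2(361.9) = 723.8
  E: 944.8 (inert)
Total out = 2095 mol/min; y_D = 723.8 / 2095 = 0.3455.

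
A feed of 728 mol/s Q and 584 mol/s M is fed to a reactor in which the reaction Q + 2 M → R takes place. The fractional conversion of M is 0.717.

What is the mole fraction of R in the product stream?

M reacted = 0.717 × 584 = 418.7 mol/s; ν_M = −2, so ξ = 418.7/2 = 209.4 mol/s.
Outlet amounts (n = n₀ + ν ξ):
  Q: 728 − 1(209.4) = 518.6
  M: 584 − 2(209.4) = 165.3
  R: 0 + 1(209.4) = 209.4
Total out = 893.3 mol/s; y_R = 209.4 / 893.3 = 0.2344.

0.234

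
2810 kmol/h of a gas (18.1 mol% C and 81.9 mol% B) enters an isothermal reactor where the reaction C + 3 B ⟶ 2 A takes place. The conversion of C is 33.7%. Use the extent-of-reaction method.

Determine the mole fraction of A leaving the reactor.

C reacted = 0.337 × 508.6 = 171.4 kmol/h; ν_C = −1, so ξ = 171.4/1 = 171.4 kmol/h.
Outlet amounts (n = n₀ + ν ξ):
  C: 508.6 − 1(171.4) = 337.2
  B: 2301 − 3(171.4) = 1787
  A: 0 + 2(171.4) = 342.8
Total out = 2467 kmol/h; y_A = 342.8 / 2467 = 0.1389.

0.139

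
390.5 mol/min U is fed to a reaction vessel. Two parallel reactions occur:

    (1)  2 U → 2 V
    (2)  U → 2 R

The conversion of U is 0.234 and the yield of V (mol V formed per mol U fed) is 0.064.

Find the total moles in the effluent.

Yield of V: 2ξ₁ / 390.5 = 0.064 → ξ₁ = 12.5 mol/min.
Conversion of U: 2ξ₁ + 1ξ₂ = 0.234 × 390.5 = 91.38 → ξ₂ = 66.39 mol/min.
Outlet amounts (n = n₀ + Σ ν·ξ):
  U: 390.5 − 2(12.5) − 1(66.39) = 299.1
  V: 0 + 2(12.5) = 24.99
  R: 0 + 2(66.39) = 132.8
Total out = 299.1 + 24.99 + 132.8 = 456.9 mol/min.

457 mol/min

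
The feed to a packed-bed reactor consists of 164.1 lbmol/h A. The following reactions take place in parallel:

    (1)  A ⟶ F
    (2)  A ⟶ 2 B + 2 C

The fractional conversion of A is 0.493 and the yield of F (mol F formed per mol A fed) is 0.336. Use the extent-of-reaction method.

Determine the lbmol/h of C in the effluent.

51.5 lbmol/h

Yield of F: 1ξ₁ / 164.1 = 0.336 → ξ₁ = 55.14 lbmol/h.
Conversion of A: 1ξ₁ + 1ξ₂ = 0.493 × 164.1 = 80.9 → ξ₂ = 25.76 lbmol/h.
Outlet amounts (n = n₀ + Σ ν·ξ):
  A: 164.1 − 1(55.14) − 1(25.76) = 83.2
  F: 0 + 1(55.14) = 55.14
  B: 0 + 2(25.76) = 51.53
  C: 0 + 2(25.76) = 51.53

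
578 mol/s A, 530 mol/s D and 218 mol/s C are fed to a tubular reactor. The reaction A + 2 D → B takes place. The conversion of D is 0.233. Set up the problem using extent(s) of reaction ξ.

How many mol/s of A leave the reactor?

516 mol/s

D reacted = 0.233 × 530 = 123.5 mol/s; ν_D = −2, so ξ = 123.5/2 = 61.75 mol/s.
Outlet amounts (n = n₀ + ν ξ):
  A: 578 − 1(61.75) = 516.3
  D: 530 − 2(61.75) = 406.5
  B: 0 + 1(61.75) = 61.75
  C: 218 (inert)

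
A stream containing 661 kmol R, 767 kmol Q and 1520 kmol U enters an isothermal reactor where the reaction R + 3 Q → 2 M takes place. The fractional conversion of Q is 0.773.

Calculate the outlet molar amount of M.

Q reacted = 0.773 × 767 = 592.9 kmol; ν_Q = −3, so ξ = 592.9/3 = 197.6 kmol.
Outlet amounts (n = n₀ + ν ξ):
  R: 661 − 1(197.6) = 463.4
  Q: 767 − 3(197.6) = 174.1
  M: 0 + 2(197.6) = 395.3
  U: 1520 (inert)

395 kmol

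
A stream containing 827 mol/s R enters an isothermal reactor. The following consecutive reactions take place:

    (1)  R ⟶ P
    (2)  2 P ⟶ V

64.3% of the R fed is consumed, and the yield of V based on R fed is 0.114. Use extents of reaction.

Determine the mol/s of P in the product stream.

343 mol/s

Conversion of R: R consumed = 1ξ₁ = 0.643 × 827 → ξ₁ = 531.8 mol/s.
Yield of V: 1ξ₂ / 827 = 0.114 → ξ₂ = 94.28 mol/s.
Outlet amounts (n = n₀ + Σ ν·ξ):
  R: 827 − 1(531.8) = 295.2
  P: 0 + 1(531.8) − 2(94.28) = 343.2
  V: 0 + 1(94.28) = 94.28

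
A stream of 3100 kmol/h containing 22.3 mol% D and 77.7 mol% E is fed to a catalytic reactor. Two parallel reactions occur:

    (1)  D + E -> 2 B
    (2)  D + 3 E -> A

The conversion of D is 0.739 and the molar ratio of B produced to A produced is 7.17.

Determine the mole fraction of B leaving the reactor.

0.289

Conversion of D: D consumed = 0.739 × 691.3 = 510.9 kmol/h = 1ξ₁ + 1ξ₂.
Selectivity: 2ξ₁ / (1ξ₂) = 7.17 → ξ₁ = 3.585 ξ₂.
Substitute: (1·3.585 + 1) ξ₂ = 510.9 → ξ₂ = 111.4 kmol/h, ξ₁ = 399.4 kmol/h.
Outlet amounts (n = n₀ + Σ ν·ξ):
  D: 691.3 − 1(399.4) − 1(111.4) = 180.4
  E: 2409 − 1(399.4) − 3(111.4) = 1675
  B: 0 + 2(399.4) = 798.9
  A: 0 + 1(111.4) = 111.4
Total out = 2766 kmol/h; y_B = 798.9 / 2766 = 0.2889.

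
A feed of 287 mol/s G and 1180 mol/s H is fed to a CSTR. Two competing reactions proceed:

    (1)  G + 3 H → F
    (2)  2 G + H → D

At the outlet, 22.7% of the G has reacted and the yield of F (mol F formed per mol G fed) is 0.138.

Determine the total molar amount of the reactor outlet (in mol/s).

1320 mol/s

Yield of F: 1ξ₁ / 287 = 0.138 → ξ₁ = 39.61 mol/s.
Conversion of G: 1ξ₁ + 2ξ₂ = 0.227 × 287 = 65.15 → ξ₂ = 12.77 mol/s.
Outlet amounts (n = n₀ + Σ ν·ξ):
  G: 287 − 1(39.61) − 2(12.77) = 221.9
  H: 1180 − 3(39.61) − 1(12.77) = 1048
  F: 0 + 1(39.61) = 39.61
  D: 0 + 1(12.77) = 12.77
Total out = 221.9 + 1048 + 39.61 + 12.77 = 1323 mol/s.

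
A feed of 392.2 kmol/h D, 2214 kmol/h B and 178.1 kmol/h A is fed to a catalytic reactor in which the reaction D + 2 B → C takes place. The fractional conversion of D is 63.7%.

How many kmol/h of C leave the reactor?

250 kmol/h

D reacted = 0.637 × 392.2 = 249.8 kmol/h; ν_D = −1, so ξ = 249.8/1 = 249.8 kmol/h.
Outlet amounts (n = n₀ + ν ξ):
  D: 392.2 − 1(249.8) = 142.4
  B: 2214 − 2(249.8) = 1714
  C: 0 + 1(249.8) = 249.8
  A: 178.1 (inert)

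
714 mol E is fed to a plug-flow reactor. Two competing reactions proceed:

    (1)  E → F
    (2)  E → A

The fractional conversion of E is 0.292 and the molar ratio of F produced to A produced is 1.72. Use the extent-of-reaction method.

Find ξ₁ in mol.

Conversion of E: E consumed = 0.292 × 714 = 208.5 mol = 1ξ₁ + 1ξ₂.
Selectivity: 1ξ₁ / (1ξ₂) = 1.72 → ξ₁ = 1.72 ξ₂.
Substitute: (1·1.72 + 1) ξ₂ = 208.5 → ξ₂ = 76.65 mol, ξ₁ = 131.8 mol.
Outlet amounts (n = n₀ + Σ ν·ξ):
  E: 714 − 1(131.8) − 1(76.65) = 505.5
  F: 0 + 1(131.8) = 131.8
  A: 0 + 1(76.65) = 76.65

ξ₁ = 132 mol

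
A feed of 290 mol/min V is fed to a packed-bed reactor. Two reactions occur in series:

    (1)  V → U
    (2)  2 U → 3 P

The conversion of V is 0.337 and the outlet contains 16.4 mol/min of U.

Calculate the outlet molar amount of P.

122 mol/min

Conversion of V: V consumed = 1ξ₁ = 0.337 × 290 → ξ₁ = 97.73 mol/min.
U balance: n_U = 0 + 1ξ₁ − 2ξ₂ = 16.4 → ξ₂ = (1·97.73 − 16.4)/2 = 40.67 mol/min.
Outlet amounts (n = n₀ + Σ ν·ξ):
  V: 290 − 1(97.73) = 192.3
  U: 0 + 1(97.73) − 2(40.67) = 16.4
  P: 0 + 3(40.67) = 122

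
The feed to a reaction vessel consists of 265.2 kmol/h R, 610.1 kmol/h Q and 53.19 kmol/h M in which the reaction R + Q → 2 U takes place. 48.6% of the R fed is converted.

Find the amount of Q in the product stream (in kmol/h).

481 kmol/h

R reacted = 0.486 × 265.2 = 128.9 kmol/h; ν_R = −1, so ξ = 128.9/1 = 128.9 kmol/h.
Outlet amounts (n = n₀ + ν ξ):
  R: 265.2 − 1(128.9) = 136.3
  Q: 610.1 − 1(128.9) = 481.2
  U: 0 + 2(128.9) = 257.8
  M: 53.19 (inert)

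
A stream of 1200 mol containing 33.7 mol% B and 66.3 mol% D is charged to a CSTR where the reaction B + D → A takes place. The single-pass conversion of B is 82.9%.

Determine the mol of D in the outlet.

B reacted = 0.829 × 404.4 = 335.2 mol; ν_B = −1, so ξ = 335.2/1 = 335.2 mol.
Outlet amounts (n = n₀ + ν ξ):
  B: 404.4 − 1(335.2) = 69.15
  D: 795.6 − 1(335.2) = 460.4
  A: 0 + 1(335.2) = 335.2

460 mol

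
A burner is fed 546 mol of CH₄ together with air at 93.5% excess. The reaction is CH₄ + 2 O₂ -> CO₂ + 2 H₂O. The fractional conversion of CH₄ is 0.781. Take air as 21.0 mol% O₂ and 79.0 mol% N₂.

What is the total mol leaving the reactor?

10600 mol

Stoichiometric O₂ = 2 × 546 = 1092 mol; O₂ fed = 1092 × 1.935 = 2113 mol.
N₂ fed = 2113 × 79/21 = 7949 mol.
Fuel reacted = 0.781 × 546 → ξ = 426.4 mol.
Outlet (n = n₀ + ν ξ):
  CH₄: 546 − 1(426.4) = 119.6
  O₂: 2113 − 2(426.4) = 1260
  N₂: 7949 (inert)
  CO₂: 0 + 1(426.4) = 426.4
  H₂O: 0 + 2(426.4) = 852.9
Total out = 119.6 + 1260 + 7949 + 426.4 + 852.9 = 10610 mol.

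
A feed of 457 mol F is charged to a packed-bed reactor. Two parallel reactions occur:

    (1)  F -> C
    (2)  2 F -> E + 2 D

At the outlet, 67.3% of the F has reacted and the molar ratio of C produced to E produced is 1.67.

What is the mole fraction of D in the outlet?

0.31

Conversion of F: F consumed = 0.673 × 457 = 307.6 mol = 1ξ₁ + 2ξ₂.
Selectivity: 1ξ₁ / (1ξ₂) = 1.67 → ξ₁ = 1.67 ξ₂.
Substitute: (1·1.67 + 2) ξ₂ = 307.6 → ξ₂ = 83.8 mol, ξ₁ = 140 mol.
Outlet amounts (n = n₀ + Σ ν·ξ):
  F: 457 − 1(140) − 2(83.8) = 149.4
  C: 0 + 1(140) = 140
  E: 0 + 1(83.8) = 83.8
  D: 0 + 2(83.8) = 167.6
Total out = 540.8 mol; y_D = 167.6 / 540.8 = 0.3099.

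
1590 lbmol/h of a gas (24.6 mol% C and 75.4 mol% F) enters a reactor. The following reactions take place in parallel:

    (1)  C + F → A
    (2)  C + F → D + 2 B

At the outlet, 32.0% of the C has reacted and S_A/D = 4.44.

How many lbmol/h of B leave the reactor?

46 lbmol/h

Conversion of C: C consumed = 0.32 × 391.1 = 125.2 lbmol/h = 1ξ₁ + 1ξ₂.
Selectivity: 1ξ₁ / (1ξ₂) = 4.44 → ξ₁ = 4.44 ξ₂.
Substitute: (1·4.44 + 1) ξ₂ = 125.2 → ξ₂ = 23.01 lbmol/h, ξ₁ = 102.2 lbmol/h.
Outlet amounts (n = n₀ + Σ ν·ξ):
  C: 391.1 − 1(102.2) − 1(23.01) = 266
  F: 1199 − 1(102.2) − 1(23.01) = 1074
  A: 0 + 1(102.2) = 102.2
  D: 0 + 1(23.01) = 23.01
  B: 0 + 2(23.01) = 46.02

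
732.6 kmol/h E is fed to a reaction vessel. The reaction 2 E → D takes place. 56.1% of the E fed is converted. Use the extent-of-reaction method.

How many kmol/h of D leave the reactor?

E reacted = 0.561 × 732.6 = 411 kmol/h; ν_E = −2, so ξ = 411/2 = 205.5 kmol/h.
Outlet amounts (n = n₀ + ν ξ):
  E: 732.6 − 2(205.5) = 321.6
  D: 0 + 1(205.5) = 205.5

205 kmol/h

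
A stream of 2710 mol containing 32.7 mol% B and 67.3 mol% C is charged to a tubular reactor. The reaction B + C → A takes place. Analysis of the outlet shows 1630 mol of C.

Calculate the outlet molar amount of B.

692 mol

For C: n = n₀ − 1ξ → 1630 = 1824 − 1ξ, giving ξ = 193.8 mol.
Outlet amounts (n = n₀ + ν ξ):
  B: 886.2 − 1(193.8) = 692.3
  C: 1824 − 1(193.8) = 1630
  A: 0 + 1(193.8) = 193.8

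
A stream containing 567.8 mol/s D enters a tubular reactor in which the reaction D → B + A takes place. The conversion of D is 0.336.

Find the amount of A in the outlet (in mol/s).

D reacted = 0.336 × 567.8 = 190.8 mol/s; ν_D = −1, so ξ = 190.8/1 = 190.8 mol/s.
Outlet amounts (n = n₀ + ν ξ):
  D: 567.8 − 1(190.8) = 377
  B: 0 + 1(190.8) = 190.8
  A: 0 + 1(190.8) = 190.8

191 mol/s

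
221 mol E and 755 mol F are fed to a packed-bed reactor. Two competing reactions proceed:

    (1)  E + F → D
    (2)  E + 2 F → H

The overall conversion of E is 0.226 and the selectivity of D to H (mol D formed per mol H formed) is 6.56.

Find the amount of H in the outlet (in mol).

6.61 mol

Conversion of E: E consumed = 0.226 × 221 = 49.95 mol = 1ξ₁ + 1ξ₂.
Selectivity: 1ξ₁ / (1ξ₂) = 6.56 → ξ₁ = 6.56 ξ₂.
Substitute: (1·6.56 + 1) ξ₂ = 49.95 → ξ₂ = 6.607 mol, ξ₁ = 43.34 mol.
Outlet amounts (n = n₀ + Σ ν·ξ):
  E: 221 − 1(43.34) − 1(6.607) = 171.1
  F: 755 − 1(43.34) − 2(6.607) = 698.4
  D: 0 + 1(43.34) = 43.34
  H: 0 + 1(6.607) = 6.607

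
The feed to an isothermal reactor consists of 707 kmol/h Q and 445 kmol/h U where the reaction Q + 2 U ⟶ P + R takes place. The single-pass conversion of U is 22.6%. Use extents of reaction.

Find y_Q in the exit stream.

U reacted = 0.226 × 445 = 100.6 kmol/h; ν_U = −2, so ξ = 100.6/2 = 50.29 kmol/h.
Outlet amounts (n = n₀ + ν ξ):
  Q: 707 − 1(50.29) = 656.7
  U: 445 − 2(50.29) = 344.4
  P: 0 + 1(50.29) = 50.29
  R: 0 + 1(50.29) = 50.29
Total out = 1102 kmol/h; y_Q = 656.7 / 1102 = 0.5961.

0.596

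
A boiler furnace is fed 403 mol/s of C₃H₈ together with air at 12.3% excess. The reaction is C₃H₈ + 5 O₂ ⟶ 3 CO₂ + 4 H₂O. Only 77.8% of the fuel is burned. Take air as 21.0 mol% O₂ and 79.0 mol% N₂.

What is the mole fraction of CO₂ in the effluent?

0.0818

Stoichiometric O₂ = 5 × 403 = 2015 mol/s; O₂ fed = 2015 × 1.123 = 2263 mol/s.
N₂ fed = 2263 × 79/21 = 8513 mol/s.
Fuel reacted = 0.778 × 403 → ξ = 313.5 mol/s.
Outlet (n = n₀ + ν ξ):
  C₃H₈: 403 − 1(313.5) = 89.47
  O₂: 2263 − 5(313.5) = 695.2
  N₂: 8513 (inert)
  CO₂: 0 + 3(313.5) = 940.6
  H₂O: 0 + 4(313.5) = 1254
Total out = 11490 mol/s; y_CO₂ = 940.6 / 11490 = 0.08185.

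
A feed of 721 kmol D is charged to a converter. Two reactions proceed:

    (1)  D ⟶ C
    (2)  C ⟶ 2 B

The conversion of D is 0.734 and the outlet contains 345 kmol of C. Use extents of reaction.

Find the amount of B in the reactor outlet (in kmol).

Conversion of D: D consumed = 1ξ₁ = 0.734 × 721 → ξ₁ = 529.2 kmol.
C balance: n_C = 0 + 1ξ₁ − 1ξ₂ = 345 → ξ₂ = (1·529.2 − 345)/1 = 184.2 kmol.
Outlet amounts (n = n₀ + Σ ν·ξ):
  D: 721 − 1(529.2) = 191.8
  C: 0 + 1(529.2) − 1(184.2) = 345
  B: 0 + 2(184.2) = 368.4

368 kmol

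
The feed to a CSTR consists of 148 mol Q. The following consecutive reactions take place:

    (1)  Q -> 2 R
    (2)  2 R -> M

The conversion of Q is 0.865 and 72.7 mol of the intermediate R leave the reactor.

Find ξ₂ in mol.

ξ₂ = 91.7 mol

Conversion of Q: Q consumed = 1ξ₁ = 0.865 × 148 → ξ₁ = 128 mol.
R balance: n_R = 0 + 2ξ₁ − 2ξ₂ = 72.7 → ξ₂ = (2·128 − 72.7)/2 = 91.67 mol.
Outlet amounts (n = n₀ + Σ ν·ξ):
  Q: 148 − 1(128) = 19.98
  R: 0 + 2(128) − 2(91.67) = 72.7
  M: 0 + 1(91.67) = 91.67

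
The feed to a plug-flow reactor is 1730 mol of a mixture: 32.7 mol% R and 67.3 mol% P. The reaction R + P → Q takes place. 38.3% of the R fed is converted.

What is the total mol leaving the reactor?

1510 mol

R reacted = 0.383 × 565.7 = 216.7 mol; ν_R = −1, so ξ = 216.7/1 = 216.7 mol.
Outlet amounts (n = n₀ + ν ξ):
  R: 565.7 − 1(216.7) = 349
  P: 1164 − 1(216.7) = 947.6
  Q: 0 + 1(216.7) = 216.7
Total out = 349 + 947.6 + 216.7 = 1513 mol.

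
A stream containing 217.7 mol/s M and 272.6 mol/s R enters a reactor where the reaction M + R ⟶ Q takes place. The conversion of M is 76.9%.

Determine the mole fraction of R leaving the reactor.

0.326

M reacted = 0.769 × 217.7 = 167.4 mol/s; ν_M = −1, so ξ = 167.4/1 = 167.4 mol/s.
Outlet amounts (n = n₀ + ν ξ):
  M: 217.7 − 1(167.4) = 50.29
  R: 272.6 − 1(167.4) = 105.2
  Q: 0 + 1(167.4) = 167.4
Total out = 322.9 mol/s; y_R = 105.2 / 322.9 = 0.3258.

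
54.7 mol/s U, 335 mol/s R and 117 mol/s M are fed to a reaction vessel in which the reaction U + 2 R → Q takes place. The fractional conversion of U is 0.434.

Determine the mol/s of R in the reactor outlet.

288 mol/s

U reacted = 0.434 × 54.7 = 23.74 mol/s; ν_U = −1, so ξ = 23.74/1 = 23.74 mol/s.
Outlet amounts (n = n₀ + ν ξ):
  U: 54.7 − 1(23.74) = 30.96
  R: 335 − 2(23.74) = 287.5
  Q: 0 + 1(23.74) = 23.74
  M: 117 (inert)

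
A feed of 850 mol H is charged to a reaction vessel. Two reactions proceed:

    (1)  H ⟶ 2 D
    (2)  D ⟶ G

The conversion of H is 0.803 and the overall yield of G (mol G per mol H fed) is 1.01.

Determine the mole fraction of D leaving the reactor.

0.331

Conversion of H: H consumed = 1ξ₁ = 0.803 × 850 → ξ₁ = 682.6 mol.
Yield of G: 1ξ₂ / 850 = 1.01 → ξ₂ = 858.5 mol.
Outlet amounts (n = n₀ + Σ ν·ξ):
  H: 850 − 1(682.6) = 167.4
  D: 0 + 2(682.6) − 1(858.5) = 506.6
  G: 0 + 1(858.5) = 858.5
Total out = 1533 mol; y_D = 506.6 / 1533 = 0.3306.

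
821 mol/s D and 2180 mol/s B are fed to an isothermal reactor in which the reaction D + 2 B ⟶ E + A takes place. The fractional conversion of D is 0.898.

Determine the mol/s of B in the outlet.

D reacted = 0.898 × 821 = 737.3 mol/s; ν_D = −1, so ξ = 737.3/1 = 737.3 mol/s.
Outlet amounts (n = n₀ + ν ξ):
  D: 821 − 1(737.3) = 83.74
  B: 2180 − 2(737.3) = 705.5
  E: 0 + 1(737.3) = 737.3
  A: 0 + 1(737.3) = 737.3

705 mol/s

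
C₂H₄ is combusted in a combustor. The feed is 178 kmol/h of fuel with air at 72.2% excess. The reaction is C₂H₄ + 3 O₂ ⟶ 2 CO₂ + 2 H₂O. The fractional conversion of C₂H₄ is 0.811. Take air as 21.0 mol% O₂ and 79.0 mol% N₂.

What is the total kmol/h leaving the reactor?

4560 kmol/h

Stoichiometric O₂ = 3 × 178 = 534 kmol/h; O₂ fed = 534 × 1.722 = 919.5 kmol/h.
N₂ fed = 919.5 × 79/21 = 3459 kmol/h.
Fuel reacted = 0.811 × 178 → ξ = 144.4 kmol/h.
Outlet (n = n₀ + ν ξ):
  C₂H₄: 178 − 1(144.4) = 33.64
  O₂: 919.5 − 3(144.4) = 486.5
  N₂: 3459 (inert)
  CO₂: 0 + 2(144.4) = 288.7
  H₂O: 0 + 2(144.4) = 288.7
Total out = 33.64 + 486.5 + 3459 + 288.7 + 288.7 = 4557 kmol/h.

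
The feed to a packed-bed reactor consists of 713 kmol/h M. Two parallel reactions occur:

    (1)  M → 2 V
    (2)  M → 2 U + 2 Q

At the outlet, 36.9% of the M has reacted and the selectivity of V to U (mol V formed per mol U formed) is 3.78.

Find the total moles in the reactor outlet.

Conversion of M: M consumed = 0.369 × 713 = 263.1 kmol/h = 1ξ₁ + 1ξ₂.
Selectivity: 2ξ₁ / (2ξ₂) = 3.78 → ξ₁ = 3.78 ξ₂.
Substitute: (1·3.78 + 1) ξ₂ = 263.1 → ξ₂ = 55.04 kmol/h, ξ₁ = 208.1 kmol/h.
Outlet amounts (n = n₀ + Σ ν·ξ):
  M: 713 − 1(208.1) − 1(55.04) = 449.9
  V: 0 + 2(208.1) = 416.1
  U: 0 + 2(55.04) = 110.1
  Q: 0 + 2(55.04) = 110.1
Total out = 449.9 + 416.1 + 110.1 + 110.1 = 1086 kmol/h.

1090 kmol/h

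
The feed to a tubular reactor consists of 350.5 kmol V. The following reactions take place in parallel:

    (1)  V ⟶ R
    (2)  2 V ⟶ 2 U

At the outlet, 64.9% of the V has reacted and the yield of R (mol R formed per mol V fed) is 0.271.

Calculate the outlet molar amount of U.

Yield of R: 1ξ₁ / 350.5 = 0.271 → ξ₁ = 94.99 kmol.
Conversion of V: 1ξ₁ + 2ξ₂ = 0.649 × 350.5 = 227.5 → ξ₂ = 66.24 kmol.
Outlet amounts (n = n₀ + Σ ν·ξ):
  V: 350.5 − 1(94.99) − 2(66.24) = 123
  R: 0 + 1(94.99) = 94.99
  U: 0 + 2(66.24) = 132.5

132 kmol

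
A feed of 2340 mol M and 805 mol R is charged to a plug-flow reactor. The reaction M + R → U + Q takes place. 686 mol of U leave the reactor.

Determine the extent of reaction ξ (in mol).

ξ = 686 mol

For U: n = n₀ + 1ξ → 686 = 0 + 1ξ, giving ξ = 686 mol.
Outlet amounts (n = n₀ + ν ξ):
  M: 2340 − 1(686) = 1654
  R: 805 − 1(686) = 119
  U: 0 + 1(686) = 686
  Q: 0 + 1(686) = 686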